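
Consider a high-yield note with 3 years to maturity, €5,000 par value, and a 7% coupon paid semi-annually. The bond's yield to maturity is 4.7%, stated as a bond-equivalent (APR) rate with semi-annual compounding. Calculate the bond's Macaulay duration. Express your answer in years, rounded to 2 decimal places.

2.77 years

Periodic yield y = 0.0235. Discount each cash flow and weight by its period:
  t   CF        PV=CF/(1+0.0235)^t    t·PV
  1       175.00       170.9819       170.9819
  2       175.00       167.0561       334.1122
  3       175.00       163.2204       489.6613
  4       175.00       159.4728       637.8913
  5       175.00       155.8113       779.0563
  6     5,175.00     4,501.7697    27,010.6181
  Σ                  5,318.3122    29,422.3210
Price P = Σ PV = 5,318.3122.
Macaulay duration = Σ(t·PV) / P = 29,422.3210 / 5,318.3122 = 5.53227 half-year periods.
In years: 5.53227 / 2 = 2.76613 years.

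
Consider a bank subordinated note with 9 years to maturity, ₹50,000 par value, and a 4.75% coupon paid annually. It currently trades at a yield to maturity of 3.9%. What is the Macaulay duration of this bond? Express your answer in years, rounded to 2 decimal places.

7.58 years

Periodic yield y = 0.039. Discount each cash flow and weight by its year:
  t   CF        PV=CF/(1+0.039)^t    t·PV
  1     2,375.00     2,285.8518     2,285.8518
  2     2,375.00     2,200.0498     4,400.0997
  3     2,375.00     2,117.4686     6,352.4057
  4     2,375.00     2,037.9871     8,151.9483
  5     2,375.00     1,961.4890     9,807.4450
  6     2,375.00     1,887.8624    11,327.1742
  7     2,375.00     1,816.9994    12,718.9957
  8     2,375.00     1,748.7963    13,990.3706
  9    52,375.00    37,117.9607   334,061.6466
  Σ                 53,174.4651   403,095.9375
Price P = Σ PV = 53,174.4651.
Macaulay duration = Σ(t·PV) / P = 403,095.9375 / 53,174.4651 = 7.58063 years.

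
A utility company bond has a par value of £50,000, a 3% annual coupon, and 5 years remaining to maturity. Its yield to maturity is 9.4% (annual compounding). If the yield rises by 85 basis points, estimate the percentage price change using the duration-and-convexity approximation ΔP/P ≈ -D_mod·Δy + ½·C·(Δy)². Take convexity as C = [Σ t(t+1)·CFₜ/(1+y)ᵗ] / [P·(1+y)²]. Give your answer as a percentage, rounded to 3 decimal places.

With y = 0.094:
  t   CF        PV=CF/(1+0.094)^t    t·PV        t(t+1)·PV
  1     1,500.00     1,371.1152     1,371.1152       2,742.2303
  2     1,500.00     1,253.3045     2,506.6091       7,519.8273
  3     1,500.00     1,145.6166     3,436.8498      13,747.3990
  4     1,500.00     1,047.1815     4,188.7261      20,943.6305
  5    51,500.00    32,864.0149   164,320.0746     985,920.4475
  Σ                 37,681.2327   175,823.3747   1,030,873.5347
P = 37,681.2327; D_Mac = 4.66607 yrs; D_mod = 4.26515 yrs; C = 22.85839.
Duration effect: -4.26515 × (+0.0085) = -0.036254
Convexity effect: 0.5 × 22.85839 × (0.0085)² = +0.0008258
ΔP/P ≈ -0.036254 + 0.0008258 = -0.035428 = -3.5428%.

-3.543%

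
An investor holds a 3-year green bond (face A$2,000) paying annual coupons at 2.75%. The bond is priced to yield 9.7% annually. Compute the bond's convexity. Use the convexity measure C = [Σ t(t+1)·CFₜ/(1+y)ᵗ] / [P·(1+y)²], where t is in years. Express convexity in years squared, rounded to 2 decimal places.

9.58

With y = 0.097:
  t   CF        PV=CF/(1+0.097)^t    t·PV        t(t+1)·PV
  1        55.00        50.1367        50.1367         100.2735
  2        55.00        45.7035        91.4070         274.2210
  3     2,055.00     1,556.6535     4,669.9604      18,679.8416
  Σ                  1,652.4937     4,811.5041      19,054.3361
P = 1,652.4937.
Convexity = Σ t(t+1)·PV / [P·(1+y)²] = 19,054.3361 / (1,652.4937 × 1.203409) = 9.58166.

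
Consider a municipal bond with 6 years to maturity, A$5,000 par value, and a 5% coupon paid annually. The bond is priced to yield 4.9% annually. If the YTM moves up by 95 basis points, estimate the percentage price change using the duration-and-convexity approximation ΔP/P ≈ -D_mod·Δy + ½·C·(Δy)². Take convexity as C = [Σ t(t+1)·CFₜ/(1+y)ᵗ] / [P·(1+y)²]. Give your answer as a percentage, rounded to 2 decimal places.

With y = 0.049:
  t   CF        PV=CF/(1+0.049)^t    t·PV        t(t+1)·PV
  1       250.00       238.3222       238.3222         476.6444
  2       250.00       227.1899       454.3798       1,363.1394
  3       250.00       216.5776       649.7328       2,598.9312
  4       250.00       206.4610       825.8441       4,129.2203
  5       250.00       196.8170       984.0849       5,904.5095
  6     5,250.00     3,940.0921    23,640.5526     165,483.8684
  Σ                  5,025.4598    26,792.9164     179,956.3133
P = 5,025.4598; D_Mac = 5.33144 yrs; D_mod = 5.08240 yrs; C = 32.54171.
Duration effect: -5.08240 × (+0.0095) = -0.048283
Convexity effect: 0.5 × 32.54171 × (0.0095)² = +0.0014684
ΔP/P ≈ -0.048283 + 0.0014684 = -0.046814 = -4.6814%.

-4.68%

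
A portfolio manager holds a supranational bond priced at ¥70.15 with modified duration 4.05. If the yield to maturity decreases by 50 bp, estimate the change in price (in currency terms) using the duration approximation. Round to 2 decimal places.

+¥1.42

Duration approximation: ΔP/P ≈ -D_mod · Δy = -4.05 × (-0.005) = +0.020250.
ΔP ≈ 70.15 × (+0.020250) = +1.4205375.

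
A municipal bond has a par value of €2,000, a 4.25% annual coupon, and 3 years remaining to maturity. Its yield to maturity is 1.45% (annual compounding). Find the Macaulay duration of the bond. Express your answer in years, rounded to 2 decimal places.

Periodic yield y = 0.0145. Discount each cash flow and weight by its year:
  t   CF        PV=CF/(1+0.0145)^t    t·PV
  1        85.00        83.7851        83.7851
  2        85.00        82.5876       165.1752
  3     2,085.00     1,996.8705     5,990.6116
  Σ                  2,163.2432     6,239.5719
Price P = Σ PV = 2,163.2432.
Macaulay duration = Σ(t·PV) / P = 6,239.5719 / 2,163.2432 = 2.88436 years.

2.88 years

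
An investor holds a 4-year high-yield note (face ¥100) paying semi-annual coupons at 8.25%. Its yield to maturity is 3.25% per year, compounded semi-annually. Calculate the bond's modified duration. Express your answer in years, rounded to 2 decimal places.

3.48 years

Periodic yield y = 0.01625. First find Macaulay duration:
  t   CF        PV=CF/(1+0.01625)^t    t·PV
  1        4.125         4.0590         4.0590
  2        4.125         3.9941         7.9883
  3        4.125         3.9303        11.7908
  4        4.125         3.8674        15.4697
  5        4.125         3.8056        19.0279
  6        4.125         3.7447        22.4684
  7        4.125         3.6849        25.7940
  8      104.125        91.5273       732.2182
  Σ                    118.6133       838.8163
P = 118.6133; Macaulay duration = 838.8163 / 118.6133 = 7.07186 half-year periods = 3.53593 years.
Modified duration = D_Mac / (1 + y) = 3.53593 / 1.01625 = 3.47939 years.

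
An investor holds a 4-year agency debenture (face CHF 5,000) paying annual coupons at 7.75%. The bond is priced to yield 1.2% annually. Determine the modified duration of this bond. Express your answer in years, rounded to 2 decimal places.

Periodic yield y = 0.012. First find Macaulay duration:
  t   CF        PV=CF/(1+0.012)^t    t·PV
  1       387.50       382.9051       382.9051
  2       387.50       378.3648       756.7295
  3       387.50       373.8782     1,121.6347
  4     5,387.50     5,136.4756    20,545.9026
  Σ                  6,271.6238    22,807.1719
P = 6,271.6238; Macaulay duration = 22,807.1719 / 6,271.6238 = 3.63657 years.
Modified duration = D_Mac / (1 + y) = 3.63657 / 1.012 = 3.59344 years.

3.59 years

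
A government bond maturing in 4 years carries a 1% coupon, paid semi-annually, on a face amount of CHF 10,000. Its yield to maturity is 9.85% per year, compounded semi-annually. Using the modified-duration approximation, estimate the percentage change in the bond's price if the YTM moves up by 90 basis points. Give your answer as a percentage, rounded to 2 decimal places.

Periodic yield y = 0.04925. Modified duration first:
  t   CF        PV=CF/(1+0.04925)^t    t·PV
  1        50.00        47.6531        47.6531
  2        50.00        45.4163        90.8327
  3        50.00        43.2846       129.8537
  4        50.00        41.2529       165.0115
  5        50.00        39.3165       196.5826
  6        50.00        37.4711       224.8264
  7        50.00        35.7122       249.9857
  8    10,050.00     6,841.2307    54,729.8459
  Σ                  7,131.3374    55,834.5916
P = 7,131.3374; D_Mac = 7.82947 half-year periods = 3.91473 yrs; D_mod = 3.91473/(1+0.04925) = 3.73098 yrs.
ΔP/P ≈ -D_mod · Δy = -3.73098 × (+0.009) = -0.033579 = -3.3579%.

-3.36%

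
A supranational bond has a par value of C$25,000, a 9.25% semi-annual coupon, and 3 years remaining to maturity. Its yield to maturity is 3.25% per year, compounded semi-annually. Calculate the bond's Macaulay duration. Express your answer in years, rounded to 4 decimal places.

2.7145 years

Periodic yield y = 0.01625. Discount each cash flow and weight by its period:
  t   CF        PV=CF/(1+0.01625)^t    t·PV
  1     1,156.25     1,137.7614     1,137.7614
  2     1,156.25     1,119.5684     2,239.1368
  3     1,156.25     1,101.6663     3,304.9989
  4     1,156.25     1,084.0505     4,336.2020
  5     1,156.25     1,066.7164     5,333.5818
  6    26,156.25    23,744.9975   142,469.9850
  Σ                 29,254.7604   158,821.6658
Price P = Σ PV = 29,254.7604.
Macaulay duration = Σ(t·PV) / P = 158,821.6658 / 29,254.7604 = 5.42892 half-year periods.
In years: 5.42892 / 2 = 2.71446 years.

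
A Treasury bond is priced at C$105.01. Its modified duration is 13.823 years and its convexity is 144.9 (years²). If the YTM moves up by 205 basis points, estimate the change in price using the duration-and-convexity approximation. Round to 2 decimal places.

Duration effect: -D_mod·Δy = -13.823 × (+0.0205) = -0.2833715
Convexity effect: ½·C·(Δy)² = 0.5 × 144.9 × (0.0205)² = +0.0304471125
ΔP/P ≈ -0.2833715 + 0.0304471125 = -0.2529243875
ΔP ≈ 105.01 × (-0.2529243875) = -26.559589931375.

-C$26.56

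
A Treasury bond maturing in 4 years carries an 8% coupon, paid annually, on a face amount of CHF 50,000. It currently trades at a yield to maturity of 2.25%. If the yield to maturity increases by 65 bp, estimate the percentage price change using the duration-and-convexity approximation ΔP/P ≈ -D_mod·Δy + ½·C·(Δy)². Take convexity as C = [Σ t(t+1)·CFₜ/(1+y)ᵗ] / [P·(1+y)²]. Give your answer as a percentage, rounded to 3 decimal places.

-2.266%

With y = 0.0225:
  t   CF        PV=CF/(1+0.0225)^t    t·PV        t(t+1)·PV
  1     4,000.00     3,911.9804     3,911.9804       7,823.9609
  2     4,000.00     3,825.8977     7,651.7955      22,955.3864
  3     4,000.00     3,741.7093    11,225.1278      44,900.5114
  4    54,000.00    49,401.5406   197,606.1626     988,030.8129
  Σ                 60,881.1281   220,395.0663   1,063,710.6716
P = 60,881.1281; D_Mac = 3.62009 yrs; D_mod = 3.54043 yrs; C = 16.71145.
Duration effect: -3.54043 × (+0.0065) = -0.023013
Convexity effect: 0.5 × 16.71145 × (0.0065)² = +0.0003530
ΔP/P ≈ -0.023013 + 0.0003530 = -0.022660 = -2.2660%.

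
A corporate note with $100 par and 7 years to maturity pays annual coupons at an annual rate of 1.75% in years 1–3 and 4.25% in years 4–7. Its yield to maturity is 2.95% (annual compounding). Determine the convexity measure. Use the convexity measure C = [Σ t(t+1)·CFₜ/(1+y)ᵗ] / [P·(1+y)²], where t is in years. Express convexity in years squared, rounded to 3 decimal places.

With y = 0.0295:
  t   CF        PV=CF/(1+0.0295)^t    t·PV        t(t+1)·PV
  1         1.75         1.6999         1.6999           3.3997
  2         1.75         1.6511         3.3023           9.9069
  3         1.75         1.6038         4.8115          19.2460
  4         4.25         3.7834        15.1336          75.6682
  5         4.25         3.6750        18.3750         110.2500
  6         4.25         3.5697        21.4182         149.9271
  7       104.25        85.0534       595.3737       4,762.9896
  Σ                    101.0363       660.1141       5,131.3874
P = 101.0363.
Convexity = Σ t(t+1)·PV / [P·(1+y)²] = 5,131.3874 / (101.0363 × 1.059870) = 47.91865.

47.919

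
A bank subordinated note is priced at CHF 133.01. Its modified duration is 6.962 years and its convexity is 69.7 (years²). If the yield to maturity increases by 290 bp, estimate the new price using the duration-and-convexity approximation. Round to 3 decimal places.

Duration effect: -D_mod·Δy = -6.962 × (+0.029) = -0.201898
Convexity effect: ½·C·(Δy)² = 0.5 × 69.7 × (0.029)² = +0.02930885
ΔP/P ≈ -0.201898 + 0.02930885 = -0.17258915
New price ≈ 133.01 × (1 - 0.17258915) = 110.0539171585.

CHF 110.054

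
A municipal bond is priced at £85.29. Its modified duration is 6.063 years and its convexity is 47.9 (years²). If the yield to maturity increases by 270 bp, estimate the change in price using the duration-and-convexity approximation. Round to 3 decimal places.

Duration effect: -D_mod·Δy = -6.063 × (+0.027) = -0.163701
Convexity effect: ½·C·(Δy)² = 0.5 × 47.9 × (0.027)² = +0.01745955
ΔP/P ≈ -0.163701 + 0.01745955 = -0.14624145
ΔP ≈ 85.29 × (-0.14624145) = -12.4729332705.

-£12.473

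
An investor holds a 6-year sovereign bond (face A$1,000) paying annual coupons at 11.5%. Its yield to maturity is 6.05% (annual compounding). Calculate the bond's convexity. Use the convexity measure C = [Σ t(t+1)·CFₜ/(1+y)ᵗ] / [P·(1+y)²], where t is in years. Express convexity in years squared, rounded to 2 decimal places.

With y = 0.0605:
  t   CF        PV=CF/(1+0.0605)^t    t·PV        t(t+1)·PV
  1       115.00       108.4394       108.4394         216.8788
  2       115.00       102.2531       204.5062         613.5186
  3       115.00        96.4197       289.2591       1,157.0365
  4       115.00        90.9191       363.6764       1,818.3821
  5       115.00        85.7323       428.6615       2,571.9690
  6     1,115.00       783.8101     4,702.8603      32,920.0223
  Σ                  1,267.5737     6,097.4030      39,297.8074
P = 1,267.5737.
Convexity = Σ t(t+1)·PV / [P·(1+y)²] = 39,297.8074 / (1,267.5737 × 1.124660) = 27.56600.

27.57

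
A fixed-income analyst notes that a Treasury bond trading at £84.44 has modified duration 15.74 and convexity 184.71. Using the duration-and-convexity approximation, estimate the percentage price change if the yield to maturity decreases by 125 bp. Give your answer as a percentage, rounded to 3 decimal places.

+21.118%

Duration effect: -D_mod·Δy = -15.74 × (-0.0125) = +0.196750
Convexity effect: ½·C·(Δy)² = 0.5 × 184.71 × (-0.0125)² = +0.01443046875
ΔP/P ≈ +0.196750 + 0.01443046875 = +0.21118046875
= +21.118046875%.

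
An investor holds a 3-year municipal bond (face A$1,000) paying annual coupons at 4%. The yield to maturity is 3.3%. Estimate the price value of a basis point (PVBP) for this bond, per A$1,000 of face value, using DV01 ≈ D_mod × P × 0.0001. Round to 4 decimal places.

Periodic yield y = 0.033.
  t   CF        PV=CF/(1+0.033)^t    t·PV
  1        40.00        38.7222        38.7222
  2        40.00        37.4852        74.9703
  3     1,040.00       943.4793     2,830.4379
  Σ                  1,019.6866     2,944.1304
P = 1,019.6866; D_Mac = 2.88729 yrs; D_mod = 2.79505 yrs.
DV01 ≈ 2.79505 × 1,019.6866 × 0.0001 = 0.285008.

A$0.2850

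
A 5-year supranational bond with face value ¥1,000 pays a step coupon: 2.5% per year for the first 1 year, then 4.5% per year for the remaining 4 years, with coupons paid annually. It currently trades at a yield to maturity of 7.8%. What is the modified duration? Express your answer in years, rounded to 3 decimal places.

Periodic yield y = 0.078. First find Macaulay duration:
  t   CF        PV=CF/(1+0.078)^t    t·PV
  1        25.00        23.1911        23.1911
  2        45.00        38.7235        77.4471
  3        45.00        35.9216       107.7649
  4        45.00        33.3225       133.2900
  5     1,045.00       717.8315     3,589.1573
  Σ                    848.9902     3,930.8504
P = 848.9902; Macaulay duration = 3,930.8504 / 848.9902 = 4.63003 years.
Modified duration = D_Mac / (1 + y) = 4.63003 / 1.078 = 4.29502 years.

4.295 years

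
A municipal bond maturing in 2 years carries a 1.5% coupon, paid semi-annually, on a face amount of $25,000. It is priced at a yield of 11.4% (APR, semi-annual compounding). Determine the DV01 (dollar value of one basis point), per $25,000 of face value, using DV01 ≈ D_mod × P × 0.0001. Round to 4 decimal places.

Periodic yield y = 0.057.
  t   CF        PV=CF/(1+0.057)^t    t·PV
  1       187.50       177.3888       177.3888
  2       187.50       167.8229       335.6459
  3       187.50       158.7729       476.3186
  4    25,187.50    20,178.3251    80,713.3003
  Σ                 20,682.3097    81,702.6536
P = 20,682.3097; D_Mac = 3.95036 half-year periods = 1.97518 yrs; D_mod = 1.86867 yrs.
DV01 ≈ 1.86867 × 20,682.3097 × 0.0001 = 3.864837.

$3.8648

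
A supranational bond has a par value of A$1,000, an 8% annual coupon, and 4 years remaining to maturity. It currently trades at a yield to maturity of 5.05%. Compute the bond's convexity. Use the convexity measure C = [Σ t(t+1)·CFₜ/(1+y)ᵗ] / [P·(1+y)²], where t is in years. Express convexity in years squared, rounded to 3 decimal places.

With y = 0.0505:
  t   CF        PV=CF/(1+0.0505)^t    t·PV        t(t+1)·PV
  1        80.00        76.1542        76.1542         152.3084
  2        80.00        72.4933       144.9866         434.9598
  3        80.00        69.0084       207.0251         828.1005
  4     1,080.00       886.8283     3,547.3131      17,736.5654
  Σ                  1,104.4842     3,975.4790      19,151.9341
P = 1,104.4842.
Convexity = Σ t(t+1)·PV / [P·(1+y)²] = 19,151.9341 / (1,104.4842 × 1.103550) = 15.71307.

15.713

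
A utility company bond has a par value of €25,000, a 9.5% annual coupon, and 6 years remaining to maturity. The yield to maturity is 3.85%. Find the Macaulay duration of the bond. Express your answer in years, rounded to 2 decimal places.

Periodic yield y = 0.0385. Discount each cash flow and weight by its year:
  t   CF        PV=CF/(1+0.0385)^t    t·PV
  1     2,375.00     2,286.9523     2,286.9523
  2     2,375.00     2,202.1688     4,404.3377
  3     2,375.00     2,120.5285     6,361.5855
  4     2,375.00     2,041.9148     8,167.6591
  5     2,375.00     1,966.2155     9,831.0774
  6    27,375.00    21,823.0337   130,938.2020
  Σ                 32,440.8136   161,989.8139
Price P = Σ PV = 32,440.8136.
Macaulay duration = Σ(t·PV) / P = 161,989.8139 / 32,440.8136 = 4.99340 years.

4.99 years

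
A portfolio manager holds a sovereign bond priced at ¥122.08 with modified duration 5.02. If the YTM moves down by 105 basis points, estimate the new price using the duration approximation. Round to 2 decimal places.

¥128.51

Duration approximation: ΔP/P ≈ -D_mod · Δy = -5.02 × (-0.0105) = +0.052710.
New price ≈ 122.08 × (1 + 0.052710) = 128.5148368.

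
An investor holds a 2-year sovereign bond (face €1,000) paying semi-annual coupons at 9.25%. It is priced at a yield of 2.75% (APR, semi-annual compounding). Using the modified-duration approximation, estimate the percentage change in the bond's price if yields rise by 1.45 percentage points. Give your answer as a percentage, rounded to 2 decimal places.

-2.69%

Periodic yield y = 0.01375. Modified duration first:
  t   CF        PV=CF/(1+0.01375)^t    t·PV
  1        46.25        45.6227        45.6227
  2        46.25        45.0039        90.0078
  3        46.25        44.3935       133.1804
  4     1,046.25       990.6312     3,962.5248
  Σ                  1,125.6512     4,231.3357
P = 1,125.6512; D_Mac = 3.75901 half-year periods = 1.87951 yrs; D_mod = 1.87951/(1+0.01375) = 1.85401 yrs.
ΔP/P ≈ -D_mod · Δy = -1.85401 × (+0.0145) = -0.026883 = -2.6883%.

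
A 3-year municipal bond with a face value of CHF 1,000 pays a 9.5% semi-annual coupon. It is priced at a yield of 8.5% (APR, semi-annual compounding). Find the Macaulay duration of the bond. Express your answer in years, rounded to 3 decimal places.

2.684 years

Periodic yield y = 0.0425. Discount each cash flow and weight by its period:
  t   CF        PV=CF/(1+0.0425)^t    t·PV
  1        47.50        45.5635        45.5635
  2        47.50        43.7060        87.4121
  3        47.50        41.9243       125.7728
  4        47.50        40.2151       160.8605
  5        47.50        38.5757       192.8783
  6     1,047.50       816.0141     4,896.0845
  Σ                  1,025.9987     5,508.5716
Price P = Σ PV = 1,025.9987.
Macaulay duration = Σ(t·PV) / P = 5,508.5716 / 1,025.9987 = 5.36898 half-year periods.
In years: 5.36898 / 2 = 2.68449 years.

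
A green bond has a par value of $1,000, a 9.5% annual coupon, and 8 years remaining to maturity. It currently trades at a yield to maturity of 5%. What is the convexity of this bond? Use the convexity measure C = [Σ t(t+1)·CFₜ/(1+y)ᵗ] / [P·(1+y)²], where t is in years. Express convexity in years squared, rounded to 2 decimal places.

With y = 0.05:
  t   CF        PV=CF/(1+0.05)^t    t·PV        t(t+1)·PV
  1        95.00        90.4762        90.4762         180.9524
  2        95.00        86.1678       172.3356         517.0068
  3        95.00        82.0646       246.1937         984.7749
  4        95.00        78.1567       312.6269       1,563.1347
  5        95.00        74.4350       372.1749       2,233.0496
  6        95.00        70.8905       425.3428       2,977.3994
  7        95.00        67.5147       472.6031       3,780.8247
  8     1,095.00       741.1391     5,929.1128      53,362.0153
  Σ                  1,290.8446     8,020.8660      65,599.1577
P = 1,290.8446.
Convexity = Σ t(t+1)·PV / [P·(1+y)²] = 65,599.1577 / (1,290.8446 × 1.102500) = 46.09414.

46.09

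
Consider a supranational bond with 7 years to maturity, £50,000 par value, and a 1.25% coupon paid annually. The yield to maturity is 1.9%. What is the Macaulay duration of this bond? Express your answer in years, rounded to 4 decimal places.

6.7392 years

Periodic yield y = 0.019. Discount each cash flow and weight by its year:
  t   CF        PV=CF/(1+0.019)^t    t·PV
  1       625.00       613.3464       613.3464
  2       625.00       601.9101     1,203.8203
  3       625.00       590.6871     1,772.0612
  4       625.00       579.6733     2,318.6931
  5       625.00       568.8648     2,844.3242
  6       625.00       558.2579     3,349.5477
  7    50,625.00    44,375.7543   310,630.2800
  Σ                 47,888.4940   322,732.0729
Price P = Σ PV = 47,888.4940.
Macaulay duration = Σ(t·PV) / P = 322,732.0729 / 47,888.4940 = 6.73924 years.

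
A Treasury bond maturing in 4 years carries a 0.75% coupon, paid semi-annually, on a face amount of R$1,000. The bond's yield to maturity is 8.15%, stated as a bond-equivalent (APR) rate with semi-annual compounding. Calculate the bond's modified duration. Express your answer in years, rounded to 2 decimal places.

3.78 years

Periodic yield y = 0.04075. First find Macaulay duration:
  t   CF        PV=CF/(1+0.04075)^t    t·PV
  1         3.75         3.6032         3.6032
  2         3.75         3.4621         6.9242
  3         3.75         3.3265         9.9796
  4         3.75         3.1963        12.7851
  5         3.75         3.0711        15.3557
  6         3.75         2.9509        17.7053
  7         3.75         2.8353        19.8474
  8     1,003.75       729.2127     5,833.7013
  Σ                    751.6581     5,919.9019
P = 751.6581; Macaulay duration = 5,919.9019 / 751.6581 = 7.87579 half-year periods = 3.93790 years.
Modified duration = D_Mac / (1 + y) = 3.93790 / 1.04075 = 3.78371 years.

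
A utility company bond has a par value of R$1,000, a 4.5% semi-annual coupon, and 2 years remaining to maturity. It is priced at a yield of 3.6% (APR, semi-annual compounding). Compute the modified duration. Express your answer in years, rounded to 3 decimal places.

1.901 years

Periodic yield y = 0.018. First find Macaulay duration:
  t   CF        PV=CF/(1+0.018)^t    t·PV
  1        22.50        22.1022        22.1022
  2        22.50        21.7114        43.4227
  3        22.50        21.3275        63.9824
  4     1,022.50       952.0773     3,808.3091
  Σ                  1,017.2183     3,937.8164
P = 1,017.2183; Macaulay duration = 3,937.8164 / 1,017.2183 = 3.87116 half-year periods = 1.93558 years.
Modified duration = D_Mac / (1 + y) = 1.93558 / 1.018 = 1.90136 years.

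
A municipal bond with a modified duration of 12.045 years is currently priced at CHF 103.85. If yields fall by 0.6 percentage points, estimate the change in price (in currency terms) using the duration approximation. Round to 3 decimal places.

+CHF 7.505

Duration approximation: ΔP/P ≈ -D_mod · Δy = -12.045 × (-0.006) = +0.072270.
ΔP ≈ 103.85 × (+0.072270) = +7.5052395.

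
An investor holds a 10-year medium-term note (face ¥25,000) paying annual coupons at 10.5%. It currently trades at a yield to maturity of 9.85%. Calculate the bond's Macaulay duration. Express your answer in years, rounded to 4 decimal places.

Periodic yield y = 0.0985. Discount each cash flow and weight by its year:
  t   CF        PV=CF/(1+0.0985)^t    t·PV
  1     2,625.00     2,389.6222     2,389.6222
  2     2,625.00     2,175.3502     4,350.7004
  3     2,625.00     1,980.2915     5,940.8745
  4     2,625.00     1,802.7233     7,210.8930
  5     2,625.00     1,641.0772     8,205.3858
  6     2,625.00     1,493.9255     8,963.5530
  7     2,625.00     1,359.9686     9,519.7802
  8     2,625.00     1,238.0233     9,904.1864
  9     2,625.00     1,127.0126    10,143.1130
  10   27,625.00    10,796.9645   107,969.6452
  Σ                 26,004.9588   174,597.7538
Price P = Σ PV = 26,004.9588.
Macaulay duration = Σ(t·PV) / P = 174,597.7538 / 26,004.9588 = 6.71402 years.

6.7140 years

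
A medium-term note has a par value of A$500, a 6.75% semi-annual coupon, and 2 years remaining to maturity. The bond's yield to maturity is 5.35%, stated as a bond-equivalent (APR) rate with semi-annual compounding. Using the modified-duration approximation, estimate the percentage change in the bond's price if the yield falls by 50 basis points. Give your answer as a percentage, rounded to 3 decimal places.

+0.928%

Periodic yield y = 0.02675. Modified duration first:
  t   CF        PV=CF/(1+0.02675)^t    t·PV
  1       16.875        16.4354        16.4354
  2       16.875        16.0072        32.0143
  3       16.875        15.5901        46.7704
  4      516.875       465.0789     1,860.3158
  Σ                    513.1116     1,955.5358
P = 513.1116; D_Mac = 3.81113 half-year periods = 1.90557 yrs; D_mod = 1.90557/(1+0.02675) = 1.85592 yrs.
ΔP/P ≈ -D_mod · Δy = -1.85592 × (-0.005) = +0.009280 = +0.9280%.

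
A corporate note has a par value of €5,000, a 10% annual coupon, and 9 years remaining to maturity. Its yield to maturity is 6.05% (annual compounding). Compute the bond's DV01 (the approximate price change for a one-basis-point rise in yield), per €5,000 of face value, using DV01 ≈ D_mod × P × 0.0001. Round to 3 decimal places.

€3.976

Periodic yield y = 0.0605.
  t   CF        PV=CF/(1+0.0605)^t    t·PV
  1       500.00       471.4757       471.4757
  2       500.00       444.5787       889.1574
  3       500.00       419.2161     1,257.6484
  4       500.00       395.3005     1,581.2018
  5       500.00       372.7491     1,863.7457
  6       500.00       351.4843     2,108.9060
  7       500.00       331.4327     2,320.0286
  8       500.00       312.5249     2,500.1992
  9     5,500.00     3,241.6538    29,174.8844
  Σ                  6,340.4158    42,167.2471
P = 6,340.4158; D_Mac = 6.65055 yrs; D_mod = 6.27114 yrs.
DV01 ≈ 6.27114 × 6,340.4158 × 0.0001 = 3.976167.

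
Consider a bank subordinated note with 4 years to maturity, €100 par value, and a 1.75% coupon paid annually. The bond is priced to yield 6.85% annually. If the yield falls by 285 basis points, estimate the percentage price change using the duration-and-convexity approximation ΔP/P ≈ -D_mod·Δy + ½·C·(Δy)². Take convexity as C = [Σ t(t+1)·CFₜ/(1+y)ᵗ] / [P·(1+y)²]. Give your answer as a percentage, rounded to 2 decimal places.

With y = 0.0685:
  t   CF        PV=CF/(1+0.0685)^t    t·PV        t(t+1)·PV
  1         1.75         1.6378         1.6378           3.2756
  2         1.75         1.5328         3.0656           9.1969
  3         1.75         1.4345         4.3036          17.2146
  4       101.75        78.0614       312.2456       1,561.2279
  Σ                     82.6666       321.2527       1,590.9150
P = 82.6666; D_Mac = 3.88613 yrs; D_mod = 3.63699 yrs; C = 16.85652.
Duration effect: -3.63699 × (-0.0285) = +0.103654
Convexity effect: 0.5 × 16.85652 × (-0.0285)² = +0.0068459
ΔP/P ≈ +0.103654 + 0.0068459 = +0.110500 = +11.0500%.

+11.05%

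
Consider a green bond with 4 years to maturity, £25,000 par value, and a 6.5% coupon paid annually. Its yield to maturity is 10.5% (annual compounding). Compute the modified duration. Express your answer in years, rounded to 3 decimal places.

Periodic yield y = 0.105. First find Macaulay duration:
  t   CF        PV=CF/(1+0.105)^t    t·PV
  1     1,625.00     1,470.5882     1,470.5882
  2     1,625.00     1,330.8491     2,661.6982
  3     1,625.00     1,204.3883     3,613.1649
  4    26,625.00    17,858.3160    71,433.2641
  Σ                 21,864.1417    79,178.7155
P = 21,864.1417; Macaulay duration = 79,178.7155 / 21,864.1417 = 3.62140 years.
Modified duration = D_Mac / (1 + y) = 3.62140 / 1.105 = 3.27728 years.

3.277 years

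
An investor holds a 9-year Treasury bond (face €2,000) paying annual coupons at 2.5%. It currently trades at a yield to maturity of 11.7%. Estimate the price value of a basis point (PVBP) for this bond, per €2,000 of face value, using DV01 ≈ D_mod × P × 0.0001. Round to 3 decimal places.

€0.698

Periodic yield y = 0.117.
  t   CF        PV=CF/(1+0.117)^t    t·PV
  1        50.00        44.7628        44.7628
  2        50.00        40.0741        80.1482
  3        50.00        35.8765       107.6296
  4        50.00        32.1187       128.4746
  5        50.00        28.7544       143.7719
  6        50.00        25.7425       154.4551
  7        50.00        23.0461       161.3228
  8        50.00        20.6322       165.0573
  9     2,050.00       757.3128     6,815.8153
  Σ                  1,008.3200     7,801.4375
P = 1,008.3200; D_Mac = 7.73707 yrs; D_mod = 6.92665 yrs.
DV01 ≈ 6.92665 × 1,008.3200 × 0.0001 = 0.698428.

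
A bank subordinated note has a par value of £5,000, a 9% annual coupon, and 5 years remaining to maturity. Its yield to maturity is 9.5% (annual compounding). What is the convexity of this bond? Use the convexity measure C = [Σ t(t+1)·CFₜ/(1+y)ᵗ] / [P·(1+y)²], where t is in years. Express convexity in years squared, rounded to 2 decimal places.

19.95

With y = 0.095:
  t   CF        PV=CF/(1+0.095)^t    t·PV        t(t+1)·PV
  1       450.00       410.9589       410.9589         821.9178
  2       450.00       375.3049       750.6099       2,251.8296
  3       450.00       342.7442     1,028.2327       4,112.9308
  4       450.00       313.0084     1,252.0337       6,260.1686
  5     5,450.00     3,461.9908    17,309.9539     103,859.7233
  Σ                  4,904.0073    20,751.7891     117,306.5701
P = 4,904.0073.
Convexity = Σ t(t+1)·PV / [P·(1+y)²] = 117,306.5701 / (4,904.0073 × 1.199025) = 19.95000.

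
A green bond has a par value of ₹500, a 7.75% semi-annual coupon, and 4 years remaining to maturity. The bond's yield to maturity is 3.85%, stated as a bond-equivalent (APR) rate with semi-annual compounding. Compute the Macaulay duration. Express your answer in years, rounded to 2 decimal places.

Periodic yield y = 0.01925. Discount each cash flow and weight by its period:
  t   CF        PV=CF/(1+0.01925)^t    t·PV
  1       19.375        19.0091        19.0091
  2       19.375        18.6501        37.3001
  3       19.375        18.2978        54.8935
  4       19.375        17.9522        71.8090
  5       19.375        17.6132        88.0660
  6       19.375        17.2805       103.6833
  7       19.375        16.9542       118.6792
  8      519.375       445.8977     3,567.1820
  Σ                    571.6549     4,060.6221
Price P = Σ PV = 571.6549.
Macaulay duration = Σ(t·PV) / P = 4,060.6221 / 571.6549 = 7.10328 half-year periods.
In years: 7.10328 / 2 = 3.55164 years.

3.55 years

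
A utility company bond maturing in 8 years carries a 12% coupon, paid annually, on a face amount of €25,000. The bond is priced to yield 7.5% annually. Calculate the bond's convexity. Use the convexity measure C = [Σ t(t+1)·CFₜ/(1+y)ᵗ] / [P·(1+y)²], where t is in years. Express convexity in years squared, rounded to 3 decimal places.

With y = 0.075:
  t   CF        PV=CF/(1+0.075)^t    t·PV        t(t+1)·PV
  1     3,000.00     2,790.6977     2,790.6977       5,581.3953
  2     3,000.00     2,595.9978     5,191.9957      15,575.9870
  3     3,000.00     2,414.8817     7,244.6451      28,978.5805
  4     3,000.00     2,246.4016     8,985.6064      44,928.0318
  5     3,000.00     2,089.6759    10,448.3795      62,690.2769
  6     3,000.00     1,943.8846    11,663.3073      81,643.1513
  7     3,000.00     1,808.2647    12,657.8529     101,262.8234
  8    28,000.00    15,699.6625   125,597.3003   1,130,375.7025
  Σ                 31,589.4665   184,579.7848   1,471,035.9488
P = 31,589.4665.
Convexity = Σ t(t+1)·PV / [P·(1+y)²] = 1,471,035.9488 / (31,589.4665 × 1.155625) = 40.29620.

40.296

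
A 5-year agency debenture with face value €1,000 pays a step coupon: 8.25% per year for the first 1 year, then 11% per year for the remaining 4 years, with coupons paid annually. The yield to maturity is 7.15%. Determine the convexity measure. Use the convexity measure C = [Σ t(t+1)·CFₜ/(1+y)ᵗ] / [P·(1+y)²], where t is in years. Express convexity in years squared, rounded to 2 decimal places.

20.82

With y = 0.0715:
  t   CF        PV=CF/(1+0.0715)^t    t·PV        t(t+1)·PV
  1        82.50        76.9949        76.9949         153.9897
  2       110.00        95.8094       191.6189         574.8567
  3       110.00        89.4162       268.2486       1,072.9943
  4       110.00        83.4495       333.7982       1,668.9909
  5     1,110.00       785.8906     3,929.4531      23,576.7184
  Σ                  1,131.5607     4,800.1136      27,047.5500
P = 1,131.5607.
Convexity = Σ t(t+1)·PV / [P·(1+y)²] = 27,047.5500 / (1,131.5607 × 1.148112) = 20.81928.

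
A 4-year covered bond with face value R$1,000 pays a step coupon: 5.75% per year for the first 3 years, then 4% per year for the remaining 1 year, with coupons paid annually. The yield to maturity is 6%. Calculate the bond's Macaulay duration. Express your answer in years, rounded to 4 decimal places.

Periodic yield y = 0.06. Discount each cash flow and weight by its year:
  t   CF        PV=CF/(1+0.06)^t    t·PV
  1        57.50        54.2453        54.2453
  2        57.50        51.1748       102.3496
  3        57.50        48.2781       144.8343
  4     1,040.00       823.7774     3,295.1096
  Σ                    977.4756     3,596.5388
Price P = Σ PV = 977.4756.
Macaulay duration = Σ(t·PV) / P = 3,596.5388 / 977.4756 = 3.67942 years.

3.6794 years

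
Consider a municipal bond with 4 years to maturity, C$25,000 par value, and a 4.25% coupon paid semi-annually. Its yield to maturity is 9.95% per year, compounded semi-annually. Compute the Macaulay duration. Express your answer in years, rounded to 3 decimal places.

3.684 years

Periodic yield y = 0.04975. Discount each cash flow and weight by its period:
  t   CF        PV=CF/(1+0.04975)^t    t·PV
  1       531.25       506.0729       506.0729
  2       531.25       482.0889       964.1779
  3       531.25       459.2417     1,377.7250
  4       531.25       437.4772     1,749.9087
  5       531.25       416.7442     2,083.7208
  6       531.25       396.9937     2,381.9624
  7       531.25       378.1793     2,647.2551
  8    25,531.25    17,313.5056   138,508.0448
  Σ                 20,390.3035   150,218.8676
Price P = Σ PV = 20,390.3035.
Macaulay duration = Σ(t·PV) / P = 150,218.8676 / 20,390.3035 = 7.36717 half-year periods.
In years: 7.36717 / 2 = 3.68359 years.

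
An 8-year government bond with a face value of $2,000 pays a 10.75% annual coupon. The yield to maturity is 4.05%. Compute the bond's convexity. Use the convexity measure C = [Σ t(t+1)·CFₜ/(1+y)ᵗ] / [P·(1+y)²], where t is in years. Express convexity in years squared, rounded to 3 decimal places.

46.232

With y = 0.0405:
  t   CF        PV=CF/(1+0.0405)^t    t·PV        t(t+1)·PV
  1       215.00       206.6314       206.6314         413.2629
  2       215.00       198.5886       397.1772       1,191.5315
  3       215.00       190.8588       572.5764       2,290.3057
  4       215.00       183.4299       733.7196       3,668.5979
  5       215.00       176.2901       881.4507       5,288.7044
  6       215.00       169.4283     1,016.5698       7,115.9886
  7       215.00       162.8335     1,139.8348       9,118.6783
  8     2,215.00     1,612.2673    12,898.1387     116,083.2479
  Σ                  2,900.3280    17,846.0986     145,170.3172
P = 2,900.3280.
Convexity = Σ t(t+1)·PV / [P·(1+y)²] = 145,170.3172 / (2,900.3280 × 1.082640) = 46.23241.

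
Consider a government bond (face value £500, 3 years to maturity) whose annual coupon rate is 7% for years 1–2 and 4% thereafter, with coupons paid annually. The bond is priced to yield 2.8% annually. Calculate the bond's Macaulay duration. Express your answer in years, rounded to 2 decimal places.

2.81 years

Periodic yield y = 0.028. Discount each cash flow and weight by its year:
  t   CF        PV=CF/(1+0.028)^t    t·PV
  1        35.00        34.0467        34.0467
  2        35.00        33.1194        66.2387
  3       520.00       478.6565     1,435.9696
  Σ                    545.8226     1,536.2550
Price P = Σ PV = 545.8226.
Macaulay duration = Σ(t·PV) / P = 1,536.2550 / 545.8226 = 2.81457 years.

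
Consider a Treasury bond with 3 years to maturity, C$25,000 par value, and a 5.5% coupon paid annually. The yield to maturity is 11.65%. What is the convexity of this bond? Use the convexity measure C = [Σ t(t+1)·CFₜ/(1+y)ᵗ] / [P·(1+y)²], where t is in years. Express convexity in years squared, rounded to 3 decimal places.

8.913

With y = 0.1165:
  t   CF        PV=CF/(1+0.1165)^t    t·PV        t(t+1)·PV
  1     1,375.00     1,231.5271     1,231.5271       2,463.0542
  2     1,375.00     1,103.0247     2,206.0494       6,618.1483
  3    26,375.00    18,950.3086    56,850.9257     227,403.7029
  Σ                 21,284.8604    60,288.5022     236,484.9053
P = 21,284.8604.
Convexity = Σ t(t+1)·PV / [P·(1+y)²] = 236,484.9053 / (21,284.8604 × 1.246572) = 8.91282.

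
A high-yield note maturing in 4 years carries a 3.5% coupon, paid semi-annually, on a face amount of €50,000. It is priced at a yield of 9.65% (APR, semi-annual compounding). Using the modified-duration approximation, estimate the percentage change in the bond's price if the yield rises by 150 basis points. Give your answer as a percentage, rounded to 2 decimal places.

-5.34%

Periodic yield y = 0.04825. Modified duration first:
  t   CF        PV=CF/(1+0.04825)^t    t·PV
  1       875.00       834.7245       834.7245
  2       875.00       796.3029     1,592.6058
  3       875.00       759.6498     2,278.9495
  4       875.00       724.6838     2,898.7353
  5       875.00       691.3273     3,456.6364
  6       875.00       659.5061     3,957.0367
  7       875.00       629.1496     4,404.0475
  8    50,875.00    34,896.7879   279,174.3031
  Σ                 39,992.1320   298,597.0388
P = 39,992.1320; D_Mac = 7.46639 half-year periods = 3.73320 yrs; D_mod = 3.73320/(1+0.04825) = 3.56136 yrs.
ΔP/P ≈ -D_mod · Δy = -3.56136 × (+0.015) = -0.053420 = -5.3420%.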